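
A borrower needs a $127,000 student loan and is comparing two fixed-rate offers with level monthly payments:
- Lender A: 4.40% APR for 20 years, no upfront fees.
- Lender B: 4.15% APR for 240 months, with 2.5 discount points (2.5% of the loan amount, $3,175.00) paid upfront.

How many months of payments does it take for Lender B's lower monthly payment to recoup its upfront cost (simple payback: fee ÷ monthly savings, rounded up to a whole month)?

188 months

Lender A: at 4.40% the monthly rate is 0.0036667, so the payment is 127,000 × 0.0036667 / (1 − 1.0036667^−240) = $796.63.
Lender B: at 4.15% the monthly rate is 0.0034583, so the payment is 127,000 × 0.0034583 / (1 − 1.0034583^−240) = $779.67.
Monthly savings = $796.63 − $779.67 = $16.96.
Break-even = $3,175.00 / $16.96 = 187.21 → 188 months.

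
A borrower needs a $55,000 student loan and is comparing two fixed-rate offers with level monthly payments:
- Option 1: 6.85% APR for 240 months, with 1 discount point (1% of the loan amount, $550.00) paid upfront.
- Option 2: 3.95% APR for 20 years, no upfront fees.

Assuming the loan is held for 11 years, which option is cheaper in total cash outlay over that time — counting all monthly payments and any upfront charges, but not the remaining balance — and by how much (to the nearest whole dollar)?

Option 2 by $12,382

Option 1: monthly rate = 6.85%/12 = 0.0057083; payment = 55,000 × 0.0057083 / (1 − (1+0.0057083)^−240) = $421.48.
Option 2: monthly rate = 3.95%/12 = 0.0032917; payment = 55,000 × 0.0032917 / (1 − (1+0.0032917)^−240) = $331.84.
Over 132 months: Option 1 costs 132 × $421.48 + $550.00 = $56,185.36; Option 2 costs 132 × $331.84 = $43,802.88.
Option 2 is cheaper by $56,185.36 − $43,802.88 = $12,382.48.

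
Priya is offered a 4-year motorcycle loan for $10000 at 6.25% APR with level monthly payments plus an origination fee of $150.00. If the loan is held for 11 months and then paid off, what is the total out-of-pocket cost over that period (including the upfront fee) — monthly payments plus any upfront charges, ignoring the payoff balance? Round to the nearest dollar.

At 6.25% the monthly rate is 0.0052083, so the payment is 10,000 × 0.0052083 / (1 − 1.0052083^−48) = $236.00.
Total outlay = 11 × $236.00 + $150.00 = $2,746.00.

$2,746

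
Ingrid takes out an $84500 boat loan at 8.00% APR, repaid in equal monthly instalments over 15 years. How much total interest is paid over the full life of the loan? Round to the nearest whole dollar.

$60,855

At 8.00% the monthly rate is 0.0066667, so the payment is 84,500 × 0.0066667 / (1 − 1.0066667^−180) = $807.53.
Total paid = 180 × $807.53 = $145,355.40; interest = $145,355.40 − $84,500 = $60,855.40.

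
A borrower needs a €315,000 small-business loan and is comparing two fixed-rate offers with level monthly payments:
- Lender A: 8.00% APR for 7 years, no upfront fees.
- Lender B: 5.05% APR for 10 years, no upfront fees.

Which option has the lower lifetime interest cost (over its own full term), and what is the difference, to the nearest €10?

Lender A: at 8.00% the monthly rate is 0.0066667, so the payment is 315,000 × 0.0066667 / (1 − 1.0066667^−84) = €4,909.66.
Total interest on Lender A = 84 × €4,909.66 − €315,000 = €97,411.44.
Lender B: at 5.05% the monthly rate is 0.0042083, so the payment is 315,000 × 0.0042083 / (1 − 1.0042083^−120) = €3,348.77.
Total interest on Lender B = 120 × €3,348.77 − €315,000 = €86,852.40.
Lender B is lower by €10,559.04.

Lender B by €10,560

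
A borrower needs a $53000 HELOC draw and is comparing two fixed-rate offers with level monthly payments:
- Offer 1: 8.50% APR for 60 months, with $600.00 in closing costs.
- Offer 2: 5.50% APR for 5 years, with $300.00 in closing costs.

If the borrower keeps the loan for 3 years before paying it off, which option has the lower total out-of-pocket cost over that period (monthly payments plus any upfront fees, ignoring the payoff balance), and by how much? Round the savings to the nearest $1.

Offer 1: monthly rate = 8.5%/12 = 0.0070833; payment = 53,000 × 0.0070833 / (1 − (1+0.0070833)^−60) = $1,087.38.
Offer 2: at 5.50% the monthly rate is 0.0045833, so the payment is 53,000 × 0.0045833 / (1 − 1.0045833^−60) = $1,012.36.
Over 36 months: Offer 1 costs 36 × $1,087.38 + $600.00 = $39,745.68; Offer 2 costs 36 × $1,012.36 + $300.00 = $36,744.96.
Offer 2 is cheaper by $39,745.68 − $36,744.96 = $3,000.72.

Offer 2 by $3,001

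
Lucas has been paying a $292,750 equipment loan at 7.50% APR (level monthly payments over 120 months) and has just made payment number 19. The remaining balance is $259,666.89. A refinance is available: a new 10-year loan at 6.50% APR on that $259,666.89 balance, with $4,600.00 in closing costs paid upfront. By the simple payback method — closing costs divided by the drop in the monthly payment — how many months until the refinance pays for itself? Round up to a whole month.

9 months

Current payment = 292,750 × 7.5%/12 / (1 − (1+0.0062500)^−120) = $3,474.99.
Refinanced payment = 259,666.89 × 0.0054167 / (1 − (1+0.0054167)^−120) = $2,948.47.
Monthly savings = $3,474.99 − $2,948.47 = $526.52.
Break-even = $4,600.00 / $526.52 = 8.74 → 9 months.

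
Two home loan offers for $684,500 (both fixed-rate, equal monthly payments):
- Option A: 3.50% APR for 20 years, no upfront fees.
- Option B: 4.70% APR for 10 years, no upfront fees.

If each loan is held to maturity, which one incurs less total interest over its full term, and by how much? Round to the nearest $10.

Option A: at 3.50% the monthly rate is 0.0029167, so the payment is 684,500 × 0.0029167 / (1 − 1.0029167^−240) = $3,969.82.
Total interest on Option A = 240 × $3,969.82 − $684,500 = $268,256.80.
Option B: monthly rate = 4.7%/12 = 0.0039167; payment = 684,500 × 0.0039167 / (1 − (1+0.0039167)^−120) = $7,160.23.
Total interest on Option B = 120 × $7,160.23 − $684,500 = $174,727.60.
Option B is lower by $93,529.20.

Option B by $93,530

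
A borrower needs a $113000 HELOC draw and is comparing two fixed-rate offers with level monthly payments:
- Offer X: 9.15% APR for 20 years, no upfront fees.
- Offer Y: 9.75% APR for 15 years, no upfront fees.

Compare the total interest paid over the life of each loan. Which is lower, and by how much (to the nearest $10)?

Offer Y by $31,150

Offer X: at 9.15% the monthly rate is 0.0076250, so the payment is 113,000 × 0.0076250 / (1 − 1.0076250^−240) = $1,027.62.
Total interest on Offer X = 240 × $1,027.62 − $113,000 = $133,628.80.
Offer Y: at 9.75% the monthly rate is 0.0081250, so the payment is 113,000 × 0.0081250 / (1 − 1.0081250^−180) = $1,197.08.
Total interest on Offer Y = 180 × $1,197.08 − $113,000 = $102,474.40.
Offer Y is lower by $31,154.40.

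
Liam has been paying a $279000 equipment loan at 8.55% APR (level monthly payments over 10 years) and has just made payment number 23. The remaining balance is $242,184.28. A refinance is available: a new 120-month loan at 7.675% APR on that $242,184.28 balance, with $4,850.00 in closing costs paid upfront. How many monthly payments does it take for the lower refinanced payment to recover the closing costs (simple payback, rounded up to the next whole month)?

9 months

Current payment = 279,000 × 8.55%/12 / (1 − (1+0.0071250)^−120) = $3,466.67.
Refinanced payment = 242,184.28 × 0.0063958 / (1 − (1+0.0063958)^−120) = $2,896.94.
Monthly savings = $3,466.67 − $2,896.94 = $569.73.
Break-even = $4,850.00 / $569.73 = 8.51 → 9 months.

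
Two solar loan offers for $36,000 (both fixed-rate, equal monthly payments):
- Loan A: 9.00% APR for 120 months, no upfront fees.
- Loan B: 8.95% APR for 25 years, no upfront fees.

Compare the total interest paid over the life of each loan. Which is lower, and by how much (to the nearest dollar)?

Loan A by $35,540

Loan A: monthly rate = 9%/12 = 0.0075000; payment = 36,000 × 0.0075000 / (1 − (1+0.0075000)^−120) = $456.03.
Total interest on Loan A = 120 × $456.03 − $36,000 = $18,723.60.
Loan B: at 8.95% the monthly rate is 0.0074583, so the payment is 36,000 × 0.0074583 / (1 − 1.0074583^−300) = $300.88.
Total interest on Loan B = 300 × $300.88 − $36,000 = $54,264.00.
Loan A is lower by $35,540.40.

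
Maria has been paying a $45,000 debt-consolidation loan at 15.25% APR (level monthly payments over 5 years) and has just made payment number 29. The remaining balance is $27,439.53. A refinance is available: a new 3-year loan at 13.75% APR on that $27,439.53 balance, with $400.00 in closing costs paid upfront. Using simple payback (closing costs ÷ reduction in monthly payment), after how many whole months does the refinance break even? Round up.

Current payment = 45,000 × 15.25%/12 / (1 − (1+0.0127083)^−60) = $1,076.46.
Refinanced payment = 27,439.53 × 0.0114583 / (1 − (1+0.0114583)^−36) = $934.49.
Monthly savings = $1,076.46 − $934.49 = $141.97.
Break-even = $400.00 / $141.97 = 2.82 → 3 months.

3 months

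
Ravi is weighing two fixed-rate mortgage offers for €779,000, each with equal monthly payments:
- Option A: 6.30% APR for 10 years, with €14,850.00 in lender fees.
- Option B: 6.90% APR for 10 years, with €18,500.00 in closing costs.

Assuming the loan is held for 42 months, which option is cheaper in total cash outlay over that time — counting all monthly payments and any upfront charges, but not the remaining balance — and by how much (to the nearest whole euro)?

Option A: at 6.30% the monthly rate is 0.0052500, so the payment is 779,000 × 0.0052500 / (1 − 1.0052500^−120) = €8,766.32.
Option B: monthly rate = 6.9%/12 = 0.0057500; payment = 779,000 × 0.0057500 / (1 − (1+0.0057500)^−120) = €9,004.75.
Over 42 months: Option A costs 42 × €8,766.32 + €14,850.00 = €383,035.44; Option B costs 42 × €9,004.75 + €18,500.00 = €396,699.50.
Option A is cheaper by €396,699.50 − €383,035.44 = €13,664.06.

Option A by €13,664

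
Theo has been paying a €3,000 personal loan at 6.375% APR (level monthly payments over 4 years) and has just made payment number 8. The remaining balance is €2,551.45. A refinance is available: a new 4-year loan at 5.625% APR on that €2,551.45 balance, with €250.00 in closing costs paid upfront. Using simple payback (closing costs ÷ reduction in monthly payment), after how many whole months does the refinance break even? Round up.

22 months

Current payment = 3,000 × 6.375%/12 / (1 − (1+0.0053125)^−48) = €70.97.
Refinanced payment = 2,551.45 × 0.0046875 / (1 − (1+0.0046875)^−48) = €59.48.
Monthly savings = €70.97 − €59.48 = €11.49.
Break-even = €250.00 / €11.49 = 21.76 → 22 months.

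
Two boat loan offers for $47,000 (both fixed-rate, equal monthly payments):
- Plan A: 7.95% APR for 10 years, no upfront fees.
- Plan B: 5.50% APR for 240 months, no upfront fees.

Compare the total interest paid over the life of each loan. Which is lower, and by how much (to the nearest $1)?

Plan A: monthly rate = 7.95%/12 = 0.0066250; payment = 47,000 × 0.0066250 / (1 − (1+0.0066250)^−120) = $569.00.
Total interest on Plan A = 120 × $569.00 − $47,000 = $21,280.00.
Plan B: at 5.50% the monthly rate is 0.0045833, so the payment is 47,000 × 0.0045833 / (1 − 1.0045833^−240) = $323.31.
Total interest on Plan B = 240 × $323.31 − $47,000 = $30,594.40.
Plan A is lower by $9,314.40.

Plan A by $9,314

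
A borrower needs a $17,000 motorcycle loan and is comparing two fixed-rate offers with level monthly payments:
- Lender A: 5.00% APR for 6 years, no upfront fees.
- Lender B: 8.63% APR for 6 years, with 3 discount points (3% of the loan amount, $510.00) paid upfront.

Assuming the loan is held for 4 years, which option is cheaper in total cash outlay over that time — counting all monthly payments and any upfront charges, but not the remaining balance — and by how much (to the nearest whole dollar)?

Lender A: at 5.00% the monthly rate is 0.0041667, so the payment is 17,000 × 0.0041667 / (1 − 1.0041667^−72) = $273.78.
Lender B: at 8.63% the monthly rate is 0.0071917, so the payment is 17,000 × 0.0071917 / (1 − 1.0071917^−72) = $303.32.
Over 48 months: Lender A costs 48 × $273.78 = $13,141.44; Lender B costs 48 × $303.32 + $510.00 = $15,069.36.
Lender A is cheaper by $15,069.36 − $13,141.44 = $1,927.92.

Lender A by $1,928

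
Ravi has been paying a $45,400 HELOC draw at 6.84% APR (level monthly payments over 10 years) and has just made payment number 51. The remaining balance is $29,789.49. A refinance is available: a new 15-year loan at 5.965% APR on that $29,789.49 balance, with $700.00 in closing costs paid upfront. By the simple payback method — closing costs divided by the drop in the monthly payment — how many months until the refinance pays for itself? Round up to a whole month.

Current payment = 45,400 × 6.84%/12 / (1 − (1+0.0057000)^−120) = $523.40.
Refinanced payment = 29,789.49 × 0.0049708 / (1 − (1+0.0049708)^−180) = $250.82.
Monthly savings = $523.40 − $250.82 = $272.58.
Break-even = $700.00 / $272.58 = 2.57 → 3 months.

3 months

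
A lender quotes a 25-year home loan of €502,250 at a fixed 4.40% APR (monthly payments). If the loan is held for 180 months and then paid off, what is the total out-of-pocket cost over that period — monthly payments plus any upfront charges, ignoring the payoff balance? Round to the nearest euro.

€497,383

At 4.40% the monthly rate is 0.0036667, so the payment is 502,250 × 0.0036667 / (1 − 1.0036667^−300) = €2,763.24.
Total outlay = 180 × €2,763.24 = €497,383.20.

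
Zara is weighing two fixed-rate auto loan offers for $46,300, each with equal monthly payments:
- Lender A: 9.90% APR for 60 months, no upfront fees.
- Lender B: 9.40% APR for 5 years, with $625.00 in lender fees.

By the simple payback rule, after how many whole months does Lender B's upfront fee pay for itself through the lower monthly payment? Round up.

56 months

Lender A: monthly rate = 9.9%/12 = 0.0082500; payment = 46,300 × 0.0082500 / (1 − (1+0.0082500)^−60) = $981.46.
Lender B: at 9.40% the monthly rate is 0.0078333, so the payment is 46,300 × 0.0078333 / (1 − 1.0078333^−60) = $970.13.
Monthly savings = $981.46 − $970.13 = $11.33.
Break-even = $625.00 / $11.33 = 55.16 → 56 months.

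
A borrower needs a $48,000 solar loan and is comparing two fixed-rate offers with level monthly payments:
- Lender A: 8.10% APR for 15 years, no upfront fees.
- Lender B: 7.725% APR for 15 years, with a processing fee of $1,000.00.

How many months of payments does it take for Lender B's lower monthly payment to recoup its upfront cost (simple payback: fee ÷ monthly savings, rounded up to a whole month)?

Lender A: monthly rate = 8.1%/12 = 0.0067500; payment = 48,000 × 0.0067500 / (1 − (1+0.0067500)^−180) = $461.49.
Lender B: at 7.725% the monthly rate is 0.0064375, so the payment is 48,000 × 0.0064375 / (1 − 1.0064375^−180) = $451.13.
Monthly savings = $461.49 − $451.13 = $10.36.
Break-even = $1,000.00 / $10.36 = 96.53 → 97 months.

97 months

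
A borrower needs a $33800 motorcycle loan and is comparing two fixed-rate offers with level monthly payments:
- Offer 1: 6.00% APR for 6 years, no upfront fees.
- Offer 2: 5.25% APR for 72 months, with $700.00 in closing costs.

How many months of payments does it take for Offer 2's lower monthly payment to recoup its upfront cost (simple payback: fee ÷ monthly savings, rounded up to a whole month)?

59 months

Offer 1: at 6.00% the monthly rate is 0.0050000, so the payment is 33,800 × 0.0050000 / (1 − 1.0050000^−72) = $560.16.
Offer 2: monthly rate = 5.25%/12 = 0.0043750; payment = 33,800 × 0.0043750 / (1 − (1+0.0043750)^−72) = $548.27.
Monthly savings = $560.16 − $548.27 = $11.89.
Break-even = $700.00 / $11.89 = 58.87 → 59 months.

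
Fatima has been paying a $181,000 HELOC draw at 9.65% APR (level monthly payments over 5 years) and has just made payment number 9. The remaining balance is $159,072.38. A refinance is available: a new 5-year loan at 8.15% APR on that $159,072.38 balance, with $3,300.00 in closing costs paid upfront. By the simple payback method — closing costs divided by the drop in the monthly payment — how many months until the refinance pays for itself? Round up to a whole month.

6 months

Current payment = 181,000 × 9.65%/12 / (1 − (1+0.0080417)^−60) = $3,814.62.
Refinanced payment = 159,072.38 × 0.0067917 / (1 − (1+0.0067917)^−60) = $3,236.85.
Monthly savings = $3,814.62 − $3,236.85 = $577.77.
Break-even = $3,300.00 / $577.77 = 5.71 → 6 months.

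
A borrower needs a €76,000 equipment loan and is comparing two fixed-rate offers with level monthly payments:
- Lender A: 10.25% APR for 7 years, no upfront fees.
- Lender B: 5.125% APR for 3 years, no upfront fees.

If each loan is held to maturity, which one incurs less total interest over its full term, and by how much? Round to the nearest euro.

Lender A: at 10.25% the monthly rate is 0.0085417, so the payment is 76,000 × 0.0085417 / (1 − 1.0085417^−84) = €1,271.53.
Total interest on Lender A = 84 × €1,271.53 − €76,000 = €30,808.52.
Lender B: at 5.125% the monthly rate is 0.0042708, so the payment is 76,000 × 0.0042708 / (1 − 1.0042708^−36) = €2,282.06.
Total interest on Lender B = 36 × €2,282.06 − €76,000 = €6,154.16.
Lender B is lower by €24,654.36.

Lender B by €24,654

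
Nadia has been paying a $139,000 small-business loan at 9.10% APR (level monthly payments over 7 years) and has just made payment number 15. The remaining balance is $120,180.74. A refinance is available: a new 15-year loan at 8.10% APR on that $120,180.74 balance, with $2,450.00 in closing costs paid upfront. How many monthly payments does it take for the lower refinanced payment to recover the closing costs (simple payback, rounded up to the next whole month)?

Current payment = 139,000 × 9.1%/12 / (1 − (1+0.0075833)^−84) = $2,243.44.
Refinanced payment = 120,180.74 × 0.0067500 / (1 − (1+0.0067500)^−180) = $1,155.46.
Monthly savings = $2,243.44 − $1,155.46 = $1,087.98.
Break-even = $2,450.00 / $1,087.98 = 2.25 → 3 months.

3 months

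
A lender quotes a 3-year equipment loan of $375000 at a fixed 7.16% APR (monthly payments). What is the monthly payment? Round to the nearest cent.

$11,606.36

At 7.16% the monthly rate is 0.0059667, so the payment is 375,000 × 0.0059667 / (1 − 1.0059667^−36) = $11,606.36.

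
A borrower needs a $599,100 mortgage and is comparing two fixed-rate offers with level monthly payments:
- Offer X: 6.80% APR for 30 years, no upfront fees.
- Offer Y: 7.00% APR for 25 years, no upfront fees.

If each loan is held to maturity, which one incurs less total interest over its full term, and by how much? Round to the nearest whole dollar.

Offer X: at 6.80% the monthly rate is 0.0056667, so the payment is 599,100 × 0.0056667 / (1 − 1.0056667^−360) = $3,905.68.
Total interest on Offer X = 360 × $3,905.68 − $599,100 = $806,944.80.
Offer Y: monthly rate = 7%/12 = 0.0058333; payment = 599,100 × 0.0058333 / (1 − (1+0.0058333)^−300) = $4,234.31.
Total interest on Offer Y = 300 × $4,234.31 − $599,100 = $671,193.00.
Offer Y is lower by $135,751.80.

Offer Y by $135,752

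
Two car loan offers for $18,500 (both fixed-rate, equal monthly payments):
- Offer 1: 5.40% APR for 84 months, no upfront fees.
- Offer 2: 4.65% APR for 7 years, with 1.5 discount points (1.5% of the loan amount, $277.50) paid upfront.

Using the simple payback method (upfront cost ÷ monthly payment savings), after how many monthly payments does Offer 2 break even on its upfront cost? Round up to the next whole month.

Offer 1: monthly rate = 5.4%/12 = 0.0045000; payment = 18,500 × 0.0045000 / (1 − (1+0.0045000)^−84) = $264.97.
Offer 2: monthly rate = 4.65%/12 = 0.0038750; payment = 18,500 × 0.0038750 / (1 − (1+0.0038750)^−84) = $258.45.
Monthly savings = $264.97 − $258.45 = $6.52.
Break-even = $277.50 / $6.52 = 42.56 → 43 months.

43 months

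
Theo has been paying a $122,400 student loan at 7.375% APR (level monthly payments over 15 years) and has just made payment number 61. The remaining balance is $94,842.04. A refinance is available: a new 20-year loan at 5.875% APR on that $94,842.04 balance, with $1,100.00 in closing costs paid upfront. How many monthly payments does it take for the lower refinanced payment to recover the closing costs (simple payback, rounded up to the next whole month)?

Current payment = 122,400 × 7.375%/12 / (1 − (1+0.0061458)^−180) = $1,125.99.
Refinanced payment = 94,842.04 × 0.0048958 / (1 − (1+0.0048958)^−240) = $672.66.
Monthly savings = $1,125.99 − $672.66 = $453.33.
Break-even = $1,100.00 / $453.33 = 2.43 → 3 months.

3 months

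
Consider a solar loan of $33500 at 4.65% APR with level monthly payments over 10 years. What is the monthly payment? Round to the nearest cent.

$349.62

Monthly rate = 4.65%/12 = 0.0038750; payment = 33,500 × 0.0038750 / (1 − (1+0.0038750)^−120) = $349.62.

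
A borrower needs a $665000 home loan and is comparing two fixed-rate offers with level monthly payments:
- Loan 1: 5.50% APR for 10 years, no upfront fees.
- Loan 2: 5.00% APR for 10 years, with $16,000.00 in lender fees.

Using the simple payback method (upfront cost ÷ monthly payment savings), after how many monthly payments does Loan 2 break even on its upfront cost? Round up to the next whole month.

Loan 1: at 5.50% the monthly rate is 0.0045833, so the payment is 665,000 × 0.0045833 / (1 − 1.0045833^−120) = $7,217.00.
Loan 2: monthly rate = 5%/12 = 0.0041667; payment = 665,000 × 0.0041667 / (1 − (1+0.0041667)^−120) = $7,053.36.
Monthly savings = $7,217.00 − $7,053.36 = $163.64.
Break-even = $16,000.00 / $163.64 = 97.78 → 98 months.

98 months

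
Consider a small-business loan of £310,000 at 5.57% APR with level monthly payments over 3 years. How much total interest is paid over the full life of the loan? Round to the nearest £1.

£27,339

At 5.57% the monthly rate is 0.0046417, so the payment is 310,000 × 0.0046417 / (1 − 1.0046417^−36) = £9,370.52.
Total paid = 36 × £9,370.52 = £337,338.72; interest = £337,338.72 − £310,000 = £27,338.72.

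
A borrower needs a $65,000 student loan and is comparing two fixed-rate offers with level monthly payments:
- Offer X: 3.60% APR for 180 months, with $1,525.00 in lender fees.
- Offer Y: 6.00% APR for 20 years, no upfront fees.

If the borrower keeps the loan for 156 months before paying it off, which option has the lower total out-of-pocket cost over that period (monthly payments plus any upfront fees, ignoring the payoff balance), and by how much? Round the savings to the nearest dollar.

Offer X: at 3.60% the monthly rate is 0.0030000, so the payment is 65,000 × 0.0030000 / (1 − 1.0030000^−180) = $467.87.
Offer Y: at 6.00% the monthly rate is 0.0050000, so the payment is 65,000 × 0.0050000 / (1 − 1.0050000^−240) = $465.68.
Over 156 months: Offer X costs 156 × $467.87 + $1,525.00 = $74,512.72; Offer Y costs 156 × $465.68 = $72,646.08.
Offer Y is cheaper by $74,512.72 − $72,646.08 = $1,866.64.

Offer Y by $1,867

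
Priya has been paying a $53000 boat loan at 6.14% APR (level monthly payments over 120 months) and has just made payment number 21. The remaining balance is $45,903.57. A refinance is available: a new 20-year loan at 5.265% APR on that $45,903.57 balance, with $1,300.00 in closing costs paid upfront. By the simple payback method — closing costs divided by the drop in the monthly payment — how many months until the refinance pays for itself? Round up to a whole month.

5 months

Current payment = 53,000 × 6.14%/12 / (1 − (1+0.0051167)^−120) = $592.14.
Refinanced payment = 45,903.57 × 0.0043875 / (1 − (1+0.0043875)^−240) = $309.70.
Monthly savings = $592.14 − $309.70 = $282.44.
Break-even = $1,300.00 / $282.44 = 4.60 → 5 months.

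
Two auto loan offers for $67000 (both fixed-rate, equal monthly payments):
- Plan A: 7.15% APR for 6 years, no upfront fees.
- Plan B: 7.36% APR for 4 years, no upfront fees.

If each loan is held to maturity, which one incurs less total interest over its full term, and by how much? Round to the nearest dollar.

Plan A: at 7.15% the monthly rate is 0.0059583, so the payment is 67,000 × 0.0059583 / (1 − 1.0059583^−72) = $1,147.12.
Total interest on Plan A = 72 × $1,147.12 − $67,000 = $15,592.64.
Plan B: monthly rate = 7.36%/12 = 0.0061333; payment = 67,000 × 0.0061333 / (1 − (1+0.0061333)^−48) = $1,615.61.
Total interest on Plan B = 48 × $1,615.61 − $67,000 = $10,549.28.
Plan B is lower by $5,043.36.

Plan B by $5,043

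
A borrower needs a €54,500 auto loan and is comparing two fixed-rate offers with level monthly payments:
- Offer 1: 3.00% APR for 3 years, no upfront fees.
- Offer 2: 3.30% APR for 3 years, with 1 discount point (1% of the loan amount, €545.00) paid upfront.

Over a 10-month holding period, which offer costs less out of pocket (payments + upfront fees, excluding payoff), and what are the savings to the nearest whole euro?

Offer 1 by €617

Offer 1: monthly rate = 3%/12 = 0.0025000; payment = 54,500 × 0.0025000 / (1 − (1+0.0025000)^−36) = €1,584.93.
Offer 2: at 3.30% the monthly rate is 0.0027500, so the payment is 54,500 × 0.0027500 / (1 − 1.0027500^−36) = €1,592.14.
Over 10 months: Offer 1 costs 10 × €1,584.93 = €15,849.30; Offer 2 costs 10 × €1,592.14 + €545.00 = €16,466.40.
Offer 1 is cheaper by €16,466.40 − €15,849.30 = €617.10.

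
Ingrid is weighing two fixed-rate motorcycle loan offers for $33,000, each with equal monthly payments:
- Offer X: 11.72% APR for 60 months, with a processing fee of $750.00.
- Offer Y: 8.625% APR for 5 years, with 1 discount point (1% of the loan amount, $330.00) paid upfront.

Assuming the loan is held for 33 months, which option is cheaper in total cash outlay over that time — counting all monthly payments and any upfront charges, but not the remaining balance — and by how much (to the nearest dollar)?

Offer Y by $2,082

Offer X: at 11.72% the monthly rate is 0.0097667, so the payment is 33,000 × 0.0097667 / (1 − 1.0097667^−60) = $729.41.
Offer Y: at 8.625% the monthly rate is 0.0071875, so the payment is 33,000 × 0.0071875 / (1 − 1.0071875^−60) = $679.04.
Over 33 months: Offer X costs 33 × $729.41 + $750.00 = $24,820.53; Offer Y costs 33 × $679.04 + $330.00 = $22,738.32.
Offer Y is cheaper by $24,820.53 − $22,738.32 = $2,082.21.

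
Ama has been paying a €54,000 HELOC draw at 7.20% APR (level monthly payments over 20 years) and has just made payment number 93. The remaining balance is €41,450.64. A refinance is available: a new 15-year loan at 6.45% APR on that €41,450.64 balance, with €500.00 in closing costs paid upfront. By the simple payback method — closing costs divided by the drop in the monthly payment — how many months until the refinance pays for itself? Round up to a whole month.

8 months

Current payment = 54,000 × 7.2%/12 / (1 − (1+0.0060000)^−240) = €425.17.
Refinanced payment = 41,450.64 × 0.0053750 / (1 − (1+0.0053750)^−180) = €359.94.
Monthly savings = €425.17 − €359.94 = €65.23.
Break-even = €500.00 / €65.23 = 7.67 → 8 months.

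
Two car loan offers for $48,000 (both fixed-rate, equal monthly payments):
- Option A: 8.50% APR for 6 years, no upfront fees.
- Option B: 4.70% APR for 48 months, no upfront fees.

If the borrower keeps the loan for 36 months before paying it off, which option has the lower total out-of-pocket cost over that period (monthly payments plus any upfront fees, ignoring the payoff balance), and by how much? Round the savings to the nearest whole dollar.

Option A by $8,839

Option A: at 8.50% the monthly rate is 0.0070833, so the payment is 48,000 × 0.0070833 / (1 − 1.0070833^−72) = $853.36.
Option B: at 4.70% the monthly rate is 0.0039167, so the payment is 48,000 × 0.0039167 / (1 − 1.0039167^−48) = $1,098.89.
Over 36 months: Option A costs 36 × $853.36 = $30,720.96; Option B costs 36 × $1,098.89 = $39,560.04.
Option A is cheaper by $39,560.04 − $30,720.96 = $8,839.08.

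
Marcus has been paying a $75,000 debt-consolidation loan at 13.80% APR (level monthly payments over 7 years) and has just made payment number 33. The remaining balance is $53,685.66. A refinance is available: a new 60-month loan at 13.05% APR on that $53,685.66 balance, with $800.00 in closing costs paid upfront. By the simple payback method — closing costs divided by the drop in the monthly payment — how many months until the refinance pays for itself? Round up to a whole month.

Current payment = 75,000 × 13.8%/12 / (1 − (1+0.0115000)^−84) = $1,397.23.
Refinanced payment = 53,685.66 × 0.0108750 / (1 − (1+0.0108750)^−60) = $1,222.89.
Monthly savings = $1,397.23 − $1,222.89 = $174.34.
Break-even = $800.00 / $174.34 = 4.59 → 5 months.

5 months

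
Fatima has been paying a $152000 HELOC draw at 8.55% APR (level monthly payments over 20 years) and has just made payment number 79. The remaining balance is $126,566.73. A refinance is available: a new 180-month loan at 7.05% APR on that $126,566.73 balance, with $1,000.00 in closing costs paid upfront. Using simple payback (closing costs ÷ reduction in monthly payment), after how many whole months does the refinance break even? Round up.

6 months

Current payment = 152,000 × 8.55%/12 / (1 − (1+0.0071250)^−240) = $1,323.91.
Refinanced payment = 126,566.73 × 0.0058750 / (1 − (1+0.0058750)^−180) = $1,141.16.
Monthly savings = $1,323.91 − $1,141.16 = $182.75.
Break-even = $1,000.00 / $182.75 = 5.47 → 6 months.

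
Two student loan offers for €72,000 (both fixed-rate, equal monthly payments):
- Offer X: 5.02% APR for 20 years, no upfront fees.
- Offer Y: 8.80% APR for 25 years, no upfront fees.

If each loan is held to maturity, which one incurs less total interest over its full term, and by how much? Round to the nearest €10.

Offer X: monthly rate = 5.02%/12 = 0.0041833; payment = 72,000 × 0.0041833 / (1 − (1+0.0041833)^−240) = €475.96.
Total interest on Offer X = 240 × €475.96 − €72,000 = €42,230.40.
Offer Y: monthly rate = 8.8%/12 = 0.0073333; payment = 72,000 × 0.0073333 / (1 − (1+0.0073333)^−300) = €594.39.
Total interest on Offer Y = 300 × €594.39 − €72,000 = €106,317.00.
Offer X is lower by €64,086.60.

Offer X by €64,090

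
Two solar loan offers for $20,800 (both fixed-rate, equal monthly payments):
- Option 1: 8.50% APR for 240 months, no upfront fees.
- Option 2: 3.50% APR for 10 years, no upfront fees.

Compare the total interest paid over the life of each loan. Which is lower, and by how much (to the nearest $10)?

Option 1: monthly rate = 8.5%/12 = 0.0070833; payment = 20,800 × 0.0070833 / (1 − (1+0.0070833)^−240) = $180.51.
Total interest on Option 1 = 240 × $180.51 − $20,800 = $22,522.40.
Option 2: at 3.50% the monthly rate is 0.0029167, so the payment is 20,800 × 0.0029167 / (1 − 1.0029167^−120) = $205.68.
Total interest on Option 2 = 120 × $205.68 − $20,800 = $3,881.60.
Option 2 is lower by $18,640.80.

Option 2 by $18,640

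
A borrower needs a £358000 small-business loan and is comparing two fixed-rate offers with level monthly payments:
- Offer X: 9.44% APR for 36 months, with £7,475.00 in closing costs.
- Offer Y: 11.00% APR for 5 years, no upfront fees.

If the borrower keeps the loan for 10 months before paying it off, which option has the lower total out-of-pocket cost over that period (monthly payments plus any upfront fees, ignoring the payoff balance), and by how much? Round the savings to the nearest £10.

Offer Y by £44,210

Offer X: at 9.44% the monthly rate is 0.0078667, so the payment is 358,000 × 0.0078667 / (1 − 1.0078667^−36) = £11,457.76.
Offer Y: monthly rate = 11%/12 = 0.0091667; payment = 358,000 × 0.0091667 / (1 − (1+0.0091667)^−60) = £7,783.79.
Over 10 months: Offer X costs 10 × £11,457.76 + £7,475.00 = £122,052.60; Offer Y costs 10 × £7,783.79 = £77,837.90.
Offer Y is cheaper by £122,052.60 − £77,837.90 = £44,214.70.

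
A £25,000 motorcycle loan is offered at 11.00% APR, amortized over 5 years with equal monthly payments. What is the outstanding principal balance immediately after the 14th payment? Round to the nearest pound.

£20,326

With monthly rate i = 11%/12 = 0.0091667, the balance after k of n payments is P · [(1+i)^n − (1+i)^k] / [(1+i)^n − 1].
(1+0.0091667)^60 = 1.72891573 and (1+0.0091667)^14 = 1.13626743, so the balance is 25,000 × (1.72891573 − 1.13626743) / (1.72891573 − 1) = £20,326.37.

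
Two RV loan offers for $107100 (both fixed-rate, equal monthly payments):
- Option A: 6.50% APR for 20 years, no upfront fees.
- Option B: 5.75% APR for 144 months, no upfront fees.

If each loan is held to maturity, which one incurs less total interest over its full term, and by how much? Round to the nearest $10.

Option A: monthly rate = 6.5%/12 = 0.0054167; payment = 107,100 × 0.0054167 / (1 − (1+0.0054167)^−240) = $798.51.
Total interest on Option A = 240 × $798.51 − $107,100 = $84,542.40.
Option B: at 5.75% the monthly rate is 0.0047917, so the payment is 107,100 × 0.0047917 / (1 − 1.0047917^−144) = $1,031.33.
Total interest on Option B = 144 × $1,031.33 − $107,100 = $41,411.52.
Option B is lower by $43,130.88.

Option B by $43,130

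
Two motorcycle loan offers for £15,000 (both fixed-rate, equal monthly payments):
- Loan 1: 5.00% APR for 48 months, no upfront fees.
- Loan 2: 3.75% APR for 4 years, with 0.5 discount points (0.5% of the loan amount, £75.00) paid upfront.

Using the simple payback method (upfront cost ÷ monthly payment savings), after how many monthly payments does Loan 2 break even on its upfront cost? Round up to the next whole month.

9 months

Loan 1: monthly rate = 5%/12 = 0.0041667; payment = 15,000 × 0.0041667 / (1 − (1+0.0041667)^−48) = £345.44.
Loan 2: at 3.75% the monthly rate is 0.0031250, so the payment is 15,000 × 0.0031250 / (1 − 1.0031250^−48) = £337.01.
Monthly savings = £345.44 − £337.01 = £8.43.
Break-even = £75.00 / £8.43 = 8.90 → 9 months.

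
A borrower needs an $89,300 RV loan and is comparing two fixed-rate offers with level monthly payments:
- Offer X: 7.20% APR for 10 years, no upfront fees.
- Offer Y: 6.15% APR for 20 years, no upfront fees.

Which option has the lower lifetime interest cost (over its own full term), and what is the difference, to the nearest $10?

Offer X by $29,880

Offer X: monthly rate = 7.2%/12 = 0.0060000; payment = 89,300 × 0.0060000 / (1 − (1+0.0060000)^−120) = $1,046.08.
Total interest on Offer X = 120 × $1,046.08 − $89,300 = $36,229.60.
Offer Y: monthly rate = 6.15%/12 = 0.0051250; payment = 89,300 × 0.0051250 / (1 − (1+0.0051250)^−240) = $647.52.
Total interest on Offer Y = 240 × $647.52 − $89,300 = $66,104.80.
Offer X is lower by $29,875.20.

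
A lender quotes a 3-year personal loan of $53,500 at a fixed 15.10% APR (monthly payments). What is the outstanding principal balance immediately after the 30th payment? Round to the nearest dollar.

$10,669

With monthly rate i = 15.1%/12 = 0.0125833, the balance after k of n payments is P · [(1+i)^n − (1+i)^k] / [(1+i)^n − 1].
(1+0.0125833)^36 = 1.56858441 and (1+0.0125833)^30 = 1.45520187, so the balance is 53,500 × (1.56858441 − 1.45520187) / (1.56858441 − 1) = $10,668.54.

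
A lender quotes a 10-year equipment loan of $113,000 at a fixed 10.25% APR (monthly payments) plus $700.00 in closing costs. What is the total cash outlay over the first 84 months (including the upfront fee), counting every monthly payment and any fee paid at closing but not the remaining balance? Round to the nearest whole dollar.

$127,455

Monthly rate = 10.25%/12 = 0.0085417; payment = 113,000 × 0.0085417 / (1 − (1+0.0085417)^−120) = $1,508.99.
Total outlay = 84 × $1,508.99 + $700.00 = $127,455.16.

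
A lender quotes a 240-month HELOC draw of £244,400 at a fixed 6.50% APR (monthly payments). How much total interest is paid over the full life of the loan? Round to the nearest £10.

£192,920

At 6.50% the monthly rate is 0.0054167, so the payment is 244,400 × 0.0054167 / (1 − 1.0054167^−240) = £1,822.18.
Total paid = 240 × £1,822.18 = £437,323.20; interest = £437,323.20 − £244,400 = £192,923.20.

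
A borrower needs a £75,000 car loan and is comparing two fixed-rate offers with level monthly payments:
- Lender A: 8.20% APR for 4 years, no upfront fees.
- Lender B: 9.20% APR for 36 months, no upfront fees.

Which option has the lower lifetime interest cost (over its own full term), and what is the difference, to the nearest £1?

Lender A: monthly rate = 8.2%/12 = 0.0068333; payment = 75,000 × 0.0068333 / (1 − (1+0.0068333)^−48) = £1,838.02.
Total interest on Lender A = 48 × £1,838.02 − £75,000 = £13,224.96.
Lender B: at 9.20% the monthly rate is 0.0076667, so the payment is 75,000 × 0.0076667 / (1 − 1.0076667^−36) = £2,391.97.
Total interest on Lender B = 36 × £2,391.97 − £75,000 = £11,110.92.
Lender B is lower by £2,114.04.

Lender B by £2,114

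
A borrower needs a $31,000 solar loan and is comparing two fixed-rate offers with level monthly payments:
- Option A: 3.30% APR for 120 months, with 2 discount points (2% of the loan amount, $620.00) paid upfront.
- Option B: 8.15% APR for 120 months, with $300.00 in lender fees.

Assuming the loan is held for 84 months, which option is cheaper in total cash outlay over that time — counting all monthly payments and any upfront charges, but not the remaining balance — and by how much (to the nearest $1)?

Option A: monthly rate = 3.3%/12 = 0.0027500; payment = 31,000 × 0.0027500 / (1 − (1+0.0027500)^−120) = $303.65.
Option B: at 8.15% the monthly rate is 0.0067917, so the payment is 31,000 × 0.0067917 / (1 − 1.0067917^−120) = $378.58.
Over 84 months: Option A costs 84 × $303.65 + $620.00 = $26,126.60; Option B costs 84 × $378.58 + $300.00 = $32,100.72.
Option A is cheaper by $32,100.72 − $26,126.60 = $5,974.12.

Option A by $5,974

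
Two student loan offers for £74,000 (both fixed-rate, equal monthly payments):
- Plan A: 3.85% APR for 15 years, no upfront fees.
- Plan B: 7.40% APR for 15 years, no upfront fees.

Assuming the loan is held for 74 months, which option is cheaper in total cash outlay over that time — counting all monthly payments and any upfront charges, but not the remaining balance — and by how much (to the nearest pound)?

Plan A: at 3.85% the monthly rate is 0.0032083, so the payment is 74,000 × 0.0032083 / (1 − 1.0032083^−180) = £541.82.
Plan B: at 7.40% the monthly rate is 0.0061667, so the payment is 74,000 × 0.0061667 / (1 − 1.0061667^−180) = £681.79.
Over 74 months: Plan A costs 74 × £541.82 = £40,094.68; Plan B costs 74 × £681.79 = £50,452.46.
Plan A is cheaper by £50,452.46 − £40,094.68 = £10,357.78.

Plan A by £10,358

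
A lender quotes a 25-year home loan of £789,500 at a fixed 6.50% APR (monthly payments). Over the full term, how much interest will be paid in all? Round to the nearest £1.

Monthly rate = 6.5%/12 = 0.0054167; payment = 789,500 × 0.0054167 / (1 − (1+0.0054167)^−300) = £5,330.76.
Total paid = 300 × £5,330.76 = £1,599,228.00; interest = £1,599,228.00 − £789,500 = £809,728.00.

£809,728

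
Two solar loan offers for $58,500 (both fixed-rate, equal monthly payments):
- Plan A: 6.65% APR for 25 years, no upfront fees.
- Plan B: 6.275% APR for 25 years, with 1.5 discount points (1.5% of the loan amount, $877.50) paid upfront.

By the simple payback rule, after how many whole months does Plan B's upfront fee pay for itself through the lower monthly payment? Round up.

Plan A: monthly rate = 6.65%/12 = 0.0055417; payment = 58,500 × 0.0055417 / (1 − (1+0.0055417)^−300) = $400.50.
Plan B: monthly rate = 6.275%/12 = 0.0052292; payment = 58,500 × 0.0052292 / (1 − (1+0.0052292)^−300) = $386.81.
Monthly savings = $400.50 − $386.81 = $13.69.
Break-even = $877.50 / $13.69 = 64.10 → 65 months.

65 months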